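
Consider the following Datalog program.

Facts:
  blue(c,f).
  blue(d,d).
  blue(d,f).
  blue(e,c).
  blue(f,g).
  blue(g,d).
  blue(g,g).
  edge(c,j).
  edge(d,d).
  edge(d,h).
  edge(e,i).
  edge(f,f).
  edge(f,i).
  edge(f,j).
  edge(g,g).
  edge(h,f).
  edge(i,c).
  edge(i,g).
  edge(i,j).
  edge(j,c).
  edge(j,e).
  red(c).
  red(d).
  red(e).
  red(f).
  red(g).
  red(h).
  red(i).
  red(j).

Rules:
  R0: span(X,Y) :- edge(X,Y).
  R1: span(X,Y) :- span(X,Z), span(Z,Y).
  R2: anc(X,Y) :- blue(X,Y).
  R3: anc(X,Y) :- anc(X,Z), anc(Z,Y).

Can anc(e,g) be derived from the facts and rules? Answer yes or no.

round 1: derive anc(c,f) via R2 from blue(c,f)
round 1: derive anc(d,d) via R2 from blue(d,d)
round 1: derive anc(d,f) via R2 from blue(d,f)
round 1: derive anc(e,c) via R2 from blue(e,c)
round 1: derive anc(f,g) via R2 from blue(f,g)
round 1: derive anc(g,d) via R2 from blue(g,d)
round 1: derive anc(g,g) via R2 from blue(g,g)
round 2: derive anc(c,g) via R3 from anc(c,f), anc(f,g)
round 2: derive anc(d,g) via R3 from anc(d,f), anc(f,g)
round 2: derive anc(e,f) via R3 from anc(e,c), anc(c,f)
round 2: derive anc(f,d) via R3 from anc(f,g), anc(g,d)
round 2: derive anc(g,f) via R3 from anc(g,d), anc(d,f)
round 3: derive anc(c,d) via R3 from anc(c,f), anc(f,d)
round 3: derive anc(e,d) via R3 from anc(e,f), anc(f,d)
round 3: derive anc(e,g) via R3 from anc(e,c), anc(c,g)
round 3: derive anc(f,f) via R3 from anc(f,d), anc(d,f)

yes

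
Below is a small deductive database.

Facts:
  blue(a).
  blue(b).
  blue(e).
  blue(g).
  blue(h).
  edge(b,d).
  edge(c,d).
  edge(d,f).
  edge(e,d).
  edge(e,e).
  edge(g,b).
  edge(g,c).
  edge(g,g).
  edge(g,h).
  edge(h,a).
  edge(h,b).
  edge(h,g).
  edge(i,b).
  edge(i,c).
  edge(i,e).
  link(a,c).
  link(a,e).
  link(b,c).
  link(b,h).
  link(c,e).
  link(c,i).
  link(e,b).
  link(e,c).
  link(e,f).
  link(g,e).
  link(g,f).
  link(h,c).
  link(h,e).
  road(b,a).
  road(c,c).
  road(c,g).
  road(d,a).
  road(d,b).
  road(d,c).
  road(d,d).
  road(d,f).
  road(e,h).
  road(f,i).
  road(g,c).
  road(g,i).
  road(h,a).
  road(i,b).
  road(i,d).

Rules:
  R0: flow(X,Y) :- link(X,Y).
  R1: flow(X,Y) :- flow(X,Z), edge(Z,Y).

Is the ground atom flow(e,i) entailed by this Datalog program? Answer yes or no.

no

round 1: derive flow(a,c) via R0 from link(a,c)
round 1: derive flow(a,e) via R0 from link(a,e)
round 1: derive flow(b,c) via R0 from link(b,c)
round 1: derive flow(b,h) via R0 from link(b,h)
round 1: derive flow(c,e) via R0 from link(c,e)
round 1: derive flow(c,i) via R0 from link(c,i)
round 1: derive flow(e,b) via R0 from link(e,b)
round 1: derive flow(e,c) via R0 from link(e,c)
round 1: derive flow(e,f) via R0 from link(e,f)
round 1: derive flow(g,e) via R0 from link(g,e)
round 1: derive flow(g,f) via R0 from link(g,f)
round 1: derive flow(h,c) via R0 from link(h,c)
round 1: derive flow(h,e) via R0 from link(h,e)
round 2: derive flow(a,d) via R1 from flow(a,c), edge(c,d)
round 2: derive flow(b,a) via R1 from flow(b,h), edge(h,a)
round 2: derive flow(b,b) via R1 from flow(b,h), edge(h,b)
round 2: derive flow(b,d) via R1 from flow(b,c), edge(c,d)
round 2: derive flow(b,g) via R1 from flow(b,h), edge(h,g)
round 2: derive flow(c,b) via R1 from flow(c,i), edge(i,b)
round 2: derive flow(c,c) via R1 from flow(c,i), edge(i,c)
round 2: derive flow(c,d) via R1 from flow(c,e), edge(e,d)
round 2: derive flow(e,d) via R1 from flow(e,b), edge(b,d)
round 2: derive flow(g,d) via R1 from flow(g,e), edge(e,d)
round 2: derive flow(h,d) via R1 from flow(h,c), edge(c,d)
round 3: derive flow(a,f) via R1 from flow(a,d), edge(d,f)
round 3: derive flow(b,f) via R1 from flow(b,d), edge(d,f)
round 3: derive flow(c,f) via R1 from flow(c,d), edge(d,f)
round 3: derive flow(h,f) via R1 from flow(h,d), edge(d,f)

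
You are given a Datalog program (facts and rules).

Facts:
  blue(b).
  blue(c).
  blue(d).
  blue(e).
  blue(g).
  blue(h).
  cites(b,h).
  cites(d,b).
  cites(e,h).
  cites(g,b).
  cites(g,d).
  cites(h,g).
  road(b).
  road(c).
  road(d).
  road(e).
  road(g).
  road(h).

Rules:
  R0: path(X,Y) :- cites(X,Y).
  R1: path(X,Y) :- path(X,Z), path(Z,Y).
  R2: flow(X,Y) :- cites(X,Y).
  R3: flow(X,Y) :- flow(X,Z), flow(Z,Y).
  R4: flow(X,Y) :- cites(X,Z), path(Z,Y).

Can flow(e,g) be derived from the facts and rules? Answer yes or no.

round 1: derive path(b,h) via R0 from cites(b,h)
round 1: derive path(d,b) via R0 from cites(d,b)
round 1: derive path(e,h) via R0 from cites(e,h)
round 1: derive path(g,b) via R0 from cites(g,b)
round 1: derive path(g,d) via R0 from cites(g,d)
round 1: derive path(h,g) via R0 from cites(h,g)
round 1: derive flow(b,h) via R2 from cites(b,h)
round 1: derive flow(d,b) via R2 from cites(d,b)
round 1: derive flow(e,h) via R2 from cites(e,h)
round 1: derive flow(g,b) via R2 from cites(g,b)
round 1: derive flow(g,d) via R2 from cites(g,d)
round 1: derive flow(h,g) via R2 from cites(h,g)
round 2: derive path(b,g) via R1 from path(b,h), path(h,g)
round 2: derive path(d,h) via R1 from path(d,b), path(b,h)
round 2: derive path(e,g) via R1 from path(e,h), path(h,g)
round 2: derive path(g,h) via R1 from path(g,b), path(b,h)
round 2: derive path(h,b) via R1 from path(h,g), path(g,b)
round 2: derive path(h,d) via R1 from path(h,g), path(g,d)
round 2: derive flow(b,g) via R3 from flow(b,h), flow(h,g)
round 2: derive flow(d,h) via R3 from flow(d,b), flow(b,h)
round 2: derive flow(e,g) via R3 from flow(e,h), flow(h,g)
round 2: derive flow(g,h) via R3 from flow(g,b), flow(b,h)
round 2: derive flow(h,b) via R3 from flow(h,g), flow(g,b)
round 2: derive flow(h,d) via R3 from flow(h,g), flow(g,d)
round 3: derive path(b,b) via R1 from path(b,g), path(g,b)
round 3: derive path(b,d) via R1 from path(b,g), path(g,d)
round 3: derive path(d,d) via R1 from path(d,h), path(h,d)
round 3: derive path(d,g) via R1 from path(d,b), path(b,g)
round 3: derive path(e,b) via R1 from path(e,g), path(g,b)
round 3: derive path(e,d) via R1 from path(e,g), path(g,d)
round 3: derive path(g,g) via R1 from path(g,b), path(b,g)
round 3: derive path(h,h) via R1 from path(h,b), path(b,h)
round 3: derive flow(b,b) via R3 from flow(b,g), flow(g,b)
round 3: derive flow(b,d) via R3 from flow(b,g), flow(g,d)
round 3: derive flow(d,d) via R3 from flow(d,h), flow(h,d)
round 3: derive flow(d,g) via R3 from flow(d,b), flow(b,g)
round 3: derive flow(e,b) via R3 from flow(e,g), flow(g,b)
round 3: derive flow(e,d) via R3 from flow(e,g), flow(g,d)
round 3: derive flow(g,g) via R3 from flow(g,b), flow(b,g)
round 3: derive flow(h,h) via R3 from flow(h,b), flow(b,h)

yes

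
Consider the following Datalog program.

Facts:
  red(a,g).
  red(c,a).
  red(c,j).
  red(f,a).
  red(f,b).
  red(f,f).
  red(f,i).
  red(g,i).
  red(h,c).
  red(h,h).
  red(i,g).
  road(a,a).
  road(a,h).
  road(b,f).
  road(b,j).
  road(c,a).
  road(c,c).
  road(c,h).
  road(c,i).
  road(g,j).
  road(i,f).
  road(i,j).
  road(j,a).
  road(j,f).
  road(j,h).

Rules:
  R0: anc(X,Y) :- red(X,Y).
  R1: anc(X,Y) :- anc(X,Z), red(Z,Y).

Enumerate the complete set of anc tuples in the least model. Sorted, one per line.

round 1: derive anc(a,g) via R0 from red(a,g)
round 1: derive anc(c,a) via R0 from red(c,a)
round 1: derive anc(c,j) via R0 from red(c,j)
round 1: derive anc(f,a) via R0 from red(f,a)
round 1: derive anc(f,b) via R0 from red(f,b)
round 1: derive anc(f,f) via R0 from red(f,f)
round 1: derive anc(f,i) via R0 from red(f,i)
round 1: derive anc(g,i) via R0 from red(g,i)
round 1: derive anc(h,c) via R0 from red(h,c)
round 1: derive anc(h,h) via R0 from red(h,h)
round 1: derive anc(i,g) via R0 from red(i,g)
round 2: derive anc(a,i) via R1 from anc(a,g), red(g,i)
round 2: derive anc(c,g) via R1 from anc(c,a), red(a,g)
round 2: derive anc(f,g) via R1 from anc(f,a), red(a,g)
round 2: derive anc(g,g) via R1 from anc(g,i), red(i,g)
round 2: derive anc(h,a) via R1 from anc(h,c), red(c,a)
round 2: derive anc(h,j) via R1 from anc(h,c), red(c,j)
round 2: derive anc(i,i) via R1 from anc(i,g), red(g,i)
round 3: derive anc(c,i) via R1 from anc(c,g), red(g,i)
round 3: derive anc(h,g) via R1 from anc(h,a), red(a,g)
round 4: derive anc(h,i) via R1 from anc(h,g), red(g,i)

anc(a,g)
anc(a,i)
anc(c,a)
anc(c,g)
anc(c,i)
anc(c,j)
anc(f,a)
anc(f,b)
anc(f,f)
anc(f,g)
anc(f,i)
anc(g,g)
anc(g,i)
anc(h,a)
anc(h,c)
anc(h,g)
anc(h,h)
anc(h,i)
anc(h,j)
anc(i,g)
anc(i,i)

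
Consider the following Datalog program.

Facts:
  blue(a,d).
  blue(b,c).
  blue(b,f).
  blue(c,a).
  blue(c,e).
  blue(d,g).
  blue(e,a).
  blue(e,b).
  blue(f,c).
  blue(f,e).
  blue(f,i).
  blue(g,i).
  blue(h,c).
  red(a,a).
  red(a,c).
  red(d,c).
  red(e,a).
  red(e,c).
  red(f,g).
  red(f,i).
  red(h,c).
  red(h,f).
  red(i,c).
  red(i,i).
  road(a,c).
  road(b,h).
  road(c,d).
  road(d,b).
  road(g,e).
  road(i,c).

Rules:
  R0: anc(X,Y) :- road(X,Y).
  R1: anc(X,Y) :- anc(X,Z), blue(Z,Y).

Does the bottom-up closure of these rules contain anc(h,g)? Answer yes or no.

round 1: derive anc(a,c) via R0 from road(a,c)
round 1: derive anc(b,h) via R0 from road(b,h)
round 1: derive anc(c,d) via R0 from road(c,d)
round 1: derive anc(d,b) via R0 from road(d,b)
round 1: derive anc(g,e) via R0 from road(g,e)
round 1: derive anc(i,c) via R0 from road(i,c)
round 2: derive anc(a,a) via R1 from anc(a,c), blue(c,a)
round 2: derive anc(a,e) via R1 from anc(a,c), blue(c,e)
round 2: derive anc(b,c) via R1 from anc(b,h), blue(h,c)
round 2: derive anc(c,g) via R1 from anc(c,d), blue(d,g)
round 2: derive anc(d,c) via R1 from anc(d,b), blue(b,c)
round 2: derive anc(d,f) via R1 from anc(d,b), blue(b,f)
round 2: derive anc(g,a) via R1 from anc(g,e), blue(e,a)
round 2: derive anc(g,b) via R1 from anc(g,e), blue(e,b)
round 2: derive anc(i,a) via R1 from anc(i,c), blue(c,a)
round 2: derive anc(i,e) via R1 from anc(i,c), blue(c,e)
round 3: derive anc(a,b) via R1 from anc(a,e), blue(e,b)
round 3: derive anc(a,d) via R1 from anc(a,a), blue(a,d)
round 3: derive anc(b,a) via R1 from anc(b,c), blue(c,a)
round 3: derive anc(b,e) via R1 from anc(b,c), blue(c,e)
round 3: derive anc(c,i) via R1 from anc(c,g), blue(g,i)
round 3: derive anc(d,a) via R1 from anc(d,c), blue(c,a)
round 3: derive anc(d,e) via R1 from anc(d,c), blue(c,e)
round 3: derive anc(d,i) via R1 from anc(d,f), blue(f,i)
round 3: derive anc(g,c) via R1 from anc(g,b), blue(b,c)
round 3: derive anc(g,d) via R1 from anc(g,a), blue(a,d)
round 3: derive anc(g,f) via R1 from anc(g,b), blue(b,f)
round 3: derive anc(i,b) via R1 from anc(i,e), blue(e,b)
round 3: derive anc(i,d) via R1 from anc(i,a), blue(a,d)
round 4: derive anc(a,f) via R1 from anc(a,b), blue(b,f)
round 4: derive anc(a,g) via R1 from anc(a,d), blue(d,g)
round 4: derive anc(b,b) via R1 from anc(b,e), blue(e,b)
round 4: derive anc(b,d) via R1 from anc(b,a), blue(a,d)
round 4: derive anc(d,d) via R1 from anc(d,a), blue(a,d)
round 4: derive anc(g,g) via R1 from anc(g,d), blue(d,g)
round 4: derive anc(g,i) via R1 from anc(g,f), blue(f,i)
round 4: derive anc(i,f) via R1 from anc(i,b), blue(b,f)
round 4: derive anc(i,g) via R1 from anc(i,d), blue(d,g)
round 5: derive anc(a,i) via R1 from anc(a,f), blue(f,i)
round 5: derive anc(b,f) via R1 from anc(b,b), blue(b,f)
round 5: derive anc(b,g) via R1 from anc(b,d), blue(d,g)
round 5: derive anc(d,g) via R1 from anc(d,d), blue(d,g)
round 5: derive anc(i,i) via R1 from anc(i,f), blue(f,i)
round 6: derive anc(b,i) via R1 from anc(b,f), blue(f,i)

no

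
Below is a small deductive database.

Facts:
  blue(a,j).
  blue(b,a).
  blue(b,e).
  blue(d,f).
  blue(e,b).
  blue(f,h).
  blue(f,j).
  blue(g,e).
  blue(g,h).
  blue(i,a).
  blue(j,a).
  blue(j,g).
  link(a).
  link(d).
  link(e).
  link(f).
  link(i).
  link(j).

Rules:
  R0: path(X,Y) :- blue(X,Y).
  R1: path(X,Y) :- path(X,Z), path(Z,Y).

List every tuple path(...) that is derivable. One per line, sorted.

path(a,a)
path(a,b)
path(a,e)
path(a,g)
path(a,h)
path(a,j)
path(b,a)
path(b,b)
path(b,e)
path(b,g)
path(b,h)
path(b,j)
path(d,a)
path(d,b)
path(d,e)
path(d,f)
path(d,g)
path(d,h)
path(d,j)
path(e,a)
path(e,b)
path(e,e)
path(e,g)
path(e,h)
path(e,j)
path(f,a)
path(f,b)
path(f,e)
path(f,g)
path(f,h)
path(f,j)
path(g,a)
path(g,b)
path(g,e)
path(g,g)
path(g,h)
path(g,j)
path(i,a)
path(i,b)
path(i,e)
path(i,g)
path(i,h)
path(i,j)
path(j,a)
path(j,b)
path(j,e)
path(j,g)
path(j,h)
path(j,j)

round 1: derive path(a,j) via R0 from blue(a,j)
round 1: derive path(b,a) via R0 from blue(b,a)
round 1: derive path(b,e) via R0 from blue(b,e)
round 1: derive path(d,f) via R0 from blue(d,f)
round 1: derive path(e,b) via R0 from blue(e,b)
round 1: derive path(f,h) via R0 from blue(f,h)
round 1: derive path(f,j) via R0 from blue(f,j)
round 1: derive path(g,e) via R0 from blue(g,e)
round 1: derive path(g,h) via R0 from blue(g,h)
round 1: derive path(i,a) via R0 from blue(i,a)
round 1: derive path(j,a) via R0 from blue(j,a)
round 1: derive path(j,g) via R0 from blue(j,g)
round 2: derive path(a,a) via R1 from path(a,j), path(j,a)
round 2: derive path(a,g) via R1 from path(a,j), path(j,g)
round 2: derive path(b,b) via R1 from path(b,e), path(e,b)
round 2: derive path(b,j) via R1 from path(b,a), path(a,j)
round 2: derive path(d,h) via R1 from path(d,f), path(f,h)
round 2: derive path(d,j) via R1 from path(d,f), path(f,j)
round 2: derive path(e,a) via R1 from path(e,b), path(b,a)
round 2: derive path(e,e) via R1 from path(e,b), path(b,e)
round 2: derive path(f,a) via R1 from path(f,j), path(j,a)
round 2: derive path(f,g) via R1 from path(f,j), path(j,g)
round 2: derive path(g,b) via R1 from path(g,e), path(e,b)
round 2: derive path(i,j) via R1 from path(i,a), path(a,j)
round 2: derive path(j,e) via R1 from path(j,g), path(g,e)
round 2: derive path(j,h) via R1 from path(j,g), path(g,h)
round 2: derive path(j,j) via R1 from path(j,a), path(a,j)
round 3: derive path(a,b) via R1 from path(a,g), path(g,b)
round 3: derive path(a,e) via R1 from path(a,g), path(g,e)
round 3: derive path(a,h) via R1 from path(a,g), path(g,h)
round 3: derive path(b,g) via R1 from path(b,a), path(a,g)
round 3: derive path(b,h) via R1 from path(b,j), path(j,h)
round 3: derive path(d,a) via R1 from path(d,f), path(f,a)
round 3: derive path(d,e) via R1 from path(d,j), path(j,e)
round 3: derive path(d,g) via R1 from path(d,f), path(f,g)
round 3: derive path(e,g) via R1 from path(e,a), path(a,g)
round 3: derive path(e,j) via R1 from path(e,a), path(a,j)
round 3: derive path(f,b) via R1 from path(f,g), path(g,b)
round 3: derive path(f,e) via R1 from path(f,g), path(g,e)
round 3: derive path(g,a) via R1 from path(g,b), path(b,a)
round 3: derive path(g,j) via R1 from path(g,b), path(b,j)
round 3: derive path(i,e) via R1 from path(i,j), path(j,e)
round 3: derive path(i,g) via R1 from path(i,a), path(a,g)
round 3: derive path(i,h) via R1 from path(i,j), path(j,h)
round 3: derive path(j,b) via R1 from path(j,e), path(e,b)
round 4: derive path(d,b) via R1 from path(d,a), path(a,b)
round 4: derive path(e,h) via R1 from path(e,a), path(a,h)
round 4: derive path(g,g) via R1 from path(g,a), path(a,g)
round 4: derive path(i,b) via R1 from path(i,a), path(a,b)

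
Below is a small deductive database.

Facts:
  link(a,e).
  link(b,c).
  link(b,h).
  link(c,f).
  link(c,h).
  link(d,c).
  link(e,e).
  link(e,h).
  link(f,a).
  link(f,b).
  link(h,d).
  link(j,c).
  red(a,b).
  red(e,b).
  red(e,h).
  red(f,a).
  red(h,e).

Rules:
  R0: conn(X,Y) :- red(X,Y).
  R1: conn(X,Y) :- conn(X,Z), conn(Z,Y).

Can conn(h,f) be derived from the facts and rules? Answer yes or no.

no

round 1: derive conn(a,b) via R0 from red(a,b)
round 1: derive conn(e,b) via R0 from red(e,b)
round 1: derive conn(e,h) via R0 from red(e,h)
round 1: derive conn(f,a) via R0 from red(f,a)
round 1: derive conn(h,e) via R0 from red(h,e)
round 2: derive conn(e,e) via R1 from conn(e,h), conn(h,e)
round 2: derive conn(f,b) via R1 from conn(f,a), conn(a,b)
round 2: derive conn(h,b) via R1 from conn(h,e), conn(e,b)
round 2: derive conn(h,h) via R1 from conn(h,e), conn(e,h)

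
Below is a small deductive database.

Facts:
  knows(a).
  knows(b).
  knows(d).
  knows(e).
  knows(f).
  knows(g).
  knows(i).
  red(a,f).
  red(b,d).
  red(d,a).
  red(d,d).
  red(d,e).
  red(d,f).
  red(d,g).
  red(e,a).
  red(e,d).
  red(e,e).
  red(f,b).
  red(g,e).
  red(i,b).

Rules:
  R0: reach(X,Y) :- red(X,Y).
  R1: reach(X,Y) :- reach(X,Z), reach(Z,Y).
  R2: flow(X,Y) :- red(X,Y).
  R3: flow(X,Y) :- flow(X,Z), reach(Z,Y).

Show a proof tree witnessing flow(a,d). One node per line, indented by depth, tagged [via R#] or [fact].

round 1: derive reach(a,f) via R0 from red(a,f)
round 1: derive reach(b,d) via R0 from red(b,d)
round 1: derive reach(d,a) via R0 from red(d,a)
round 1: derive reach(d,d) via R0 from red(d,d)
round 1: derive reach(d,e) via R0 from red(d,e)
round 1: derive reach(d,f) via R0 from red(d,f)
round 1: derive reach(d,g) via R0 from red(d,g)
round 1: derive reach(e,a) via R0 from red(e,a)
round 1: derive reach(e,d) via R0 from red(e,d)
round 1: derive reach(e,e) via R0 from red(e,e)
round 1: derive reach(f,b) via R0 from red(f,b)
round 1: derive reach(g,e) via R0 from red(g,e)
round 1: derive reach(i,b) via R0 from red(i,b)
round 1: derive flow(a,f) via R2 from red(a,f)
round 1: derive flow(b,d) via R2 from red(b,d)
round 1: derive flow(d,a) via R2 from red(d,a)
round 1: derive flow(d,d) via R2 from red(d,d)
round 1: derive flow(d,e) via R2 from red(d,e)
round 1: derive flow(d,f) via R2 from red(d,f)
round 1: derive flow(d,g) via R2 from red(d,g)
round 1: derive flow(e,a) via R2 from red(e,a)
round 1: derive flow(e,d) via R2 from red(e,d)
round 1: derive flow(e,e) via R2 from red(e,e)
round 1: derive flow(f,b) via R2 from red(f,b)
round 1: derive flow(g,e) via R2 from red(g,e)
round 1: derive flow(i,b) via R2 from red(i,b)
round 2: derive reach(a,b) via R1 from reach(a,f), reach(f,b)
round 2: derive reach(b,a) via R1 from reach(b,d), reach(d,a)
round 2: derive reach(b,e) via R1 from reach(b,d), reach(d,e)
round 2: derive reach(b,f) via R1 from reach(b,d), reach(d,f)
round 2: derive reach(b,g) via R1 from reach(b,d), reach(d,g)
round 2: derive reach(d,b) via R1 from reach(d,f), reach(f,b)
round 2: derive reach(e,f) via R1 from reach(e,a), reach(a,f)
round 2: derive reach(e,g) via R1 from reach(e,d), reach(d,g)
round 2: derive reach(f,d) via R1 from reach(f,b), reach(b,d)
round 2: derive reach(g,a) via R1 from reach(g,e), reach(e,a)
round 2: derive reach(g,d) via R1 from reach(g,e), reach(e,d)
round 2: derive reach(i,d) via R1 from reach(i,b), reach(b,d)
round 2: derive flow(a,b) via R3 from flow(a,f), reach(f,b)
round 2: derive flow(b,a) via R3 from flow(b,d), reach(d,a)
round 2: derive flow(b,e) via R3 from flow(b,d), reach(d,e)
round 2: derive flow(b,f) via R3 from flow(b,d), reach(d,f)
round 2: derive flow(b,g) via R3 from flow(b,d), reach(d,g)
round 2: derive flow(d,b) via R3 from flow(d,f), reach(f,b)
round 2: derive flow(e,f) via R3 from flow(e,a), reach(a,f)
round 2: derive flow(e,g) via R3 from flow(e,d), reach(d,g)
round 2: derive flow(f,d) via R3 from flow(f,b), reach(b,d)
round 2: derive flow(g,a) via R3 from flow(g,e), reach(e,a)
round 2: derive flow(g,d) via R3 from flow(g,e), reach(e,d)
round 2: derive flow(i,d) via R3 from flow(i,b), reach(b,d)
round 3: derive reach(a,a) via R1 from reach(a,b), reach(b,a)
round 3: derive reach(a,d) via R1 from reach(a,b), reach(b,d)
round 3: derive reach(a,e) via R1 from reach(a,b), reach(b,e)
round 3: derive reach(a,g) via R1 from reach(a,b), reach(b,g)
round 3: derive reach(b,b) via R1 from reach(b,a), reach(a,b)
round 3: derive reach(e,b) via R1 from reach(e,a), reach(a,b)
round 3: derive reach(f,a) via R1 from reach(f,b), reach(b,a)
round 3: derive reach(f,e) via R1 from reach(f,b), reach(b,e)
round 3: derive reach(f,f) via R1 from reach(f,b), reach(b,f)
round 3: derive reach(f,g) via R1 from reach(f,b), reach(b,g)
round 3: derive reach(g,b) via R1 from reach(g,a), reach(a,b)
round 3: derive reach(g,f) via R1 from reach(g,a), reach(a,f)
round 3: derive reach(g,g) via R1 from reach(g,d), reach(d,g)
round 3: derive reach(i,a) via R1 from reach(i,b), reach(b,a)
round 3: derive reach(i,e) via R1 from reach(i,b), reach(b,e)
round 3: derive reach(i,f) via R1 from reach(i,b), reach(b,f)
round 3: derive reach(i,g) via R1 from reach(i,b), reach(b,g)
round 3: derive flow(a,a) via R3 from flow(a,b), reach(b,a)
round 3: derive flow(a,d) via R3 from flow(a,b), reach(b,d)
round 3: derive flow(a,e) via R3 from flow(a,b), reach(b,e)
round 3: derive flow(a,g) via R3 from flow(a,b), reach(b,g)
round 3: derive flow(b,b) via R3 from flow(b,a), reach(a,b)
round 3: derive flow(e,b) via R3 from flow(e,a), reach(a,b)
round 3: derive flow(f,a) via R3 from flow(f,b), reach(b,a)
round 3: derive flow(f,e) via R3 from flow(f,b), reach(b,e)
round 3: derive flow(f,f) via R3 from flow(f,b), reach(b,f)
round 3: derive flow(f,g) via R3 from flow(f,b), reach(b,g)
round 3: derive flow(g,b) via R3 from flow(g,a), reach(a,b)
round 3: derive flow(g,f) via R3 from flow(g,a), reach(a,f)
round 3: derive flow(g,g) via R3 from flow(g,d), reach(d,g)
round 3: derive flow(i,a) via R3 from flow(i,b), reach(b,a)
round 3: derive flow(i,e) via R3 from flow(i,b), reach(b,e)
round 3: derive flow(i,f) via R3 from flow(i,b), reach(b,f)
round 3: derive flow(i,g) via R3 from flow(i,b), reach(b,g)

flow(a,d)  [via R3]
  flow(a,b)  [via R3]
    flow(a,f)  [via R2]
      red(a,f)  [fact]
    reach(f,b)  [via R0]
      red(f,b)  [fact]
  reach(b,d)  [via R0]
    red(b,d)  [fact]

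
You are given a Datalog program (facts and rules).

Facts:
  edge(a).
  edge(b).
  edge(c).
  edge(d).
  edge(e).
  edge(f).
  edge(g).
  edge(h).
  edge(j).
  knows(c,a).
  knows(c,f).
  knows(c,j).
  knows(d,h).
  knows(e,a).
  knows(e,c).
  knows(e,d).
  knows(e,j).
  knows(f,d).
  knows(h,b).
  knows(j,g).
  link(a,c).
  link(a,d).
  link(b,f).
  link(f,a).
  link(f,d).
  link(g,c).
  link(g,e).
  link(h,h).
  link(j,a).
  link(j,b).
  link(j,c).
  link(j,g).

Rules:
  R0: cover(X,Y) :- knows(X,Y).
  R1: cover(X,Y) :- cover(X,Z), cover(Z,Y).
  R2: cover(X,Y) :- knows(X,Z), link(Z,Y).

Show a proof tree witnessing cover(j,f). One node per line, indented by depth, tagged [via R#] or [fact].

round 1: derive cover(c,a) via R0 from knows(c,a)
round 1: derive cover(c,f) via R0 from knows(c,f)
round 1: derive cover(c,j) via R0 from knows(c,j)
round 1: derive cover(d,h) via R0 from knows(d,h)
round 1: derive cover(e,a) via R0 from knows(e,a)
round 1: derive cover(e,c) via R0 from knows(e,c)
round 1: derive cover(e,d) via R0 from knows(e,d)
round 1: derive cover(e,j) via R0 from knows(e,j)
round 1: derive cover(f,d) via R0 from knows(f,d)
round 1: derive cover(h,b) via R0 from knows(h,b)
round 1: derive cover(j,g) via R0 from knows(j,g)
round 1: derive cover(c,b) via R2 from knows(c,j), link(j,b)
round 1: derive cover(c,c) via R2 from knows(c,a), link(a,c)
round 1: derive cover(c,d) via R2 from knows(c,a), link(a,d)
round 1: derive cover(c,g) via R2 from knows(c,j), link(j,g)
round 1: derive cover(e,b) via R2 from knows(e,j), link(j,b)
round 1: derive cover(e,g) via R2 from knows(e,j), link(j,g)
round 1: derive cover(h,f) via R2 from knows(h,b), link(b,f)
round 1: derive cover(j,c) via R2 from knows(j,g), link(g,c)
round 1: derive cover(j,e) via R2 from knows(j,g), link(g,e)
round 2: derive cover(c,e) via R1 from cover(c,j), cover(j,e)
round 2: derive cover(c,h) via R1 from cover(c,d), cover(d,h)
round 2: derive cover(d,b) via R1 from cover(d,h), cover(h,b)
round 2: derive cover(d,f) via R1 from cover(d,h), cover(h,f)
round 2: derive cover(e,e) via R1 from cover(e,j), cover(j,e)
round 2: derive cover(e,f) via R1 from cover(e,c), cover(c,f)
round 2: derive cover(e,h) via R1 from cover(e,d), cover(d,h)
round 2: derive cover(f,h) via R1 from cover(f,d), cover(d,h)
round 2: derive cover(h,d) via R1 from cover(h,f), cover(f,d)
round 2: derive cover(j,a) via R1 from cover(j,c), cover(c,a)
round 2: derive cover(j,b) via R1 from cover(j,c), cover(c,b)
round 2: derive cover(j,d) via R1 from cover(j,c), cover(c,d)
round 2: derive cover(j,f) via R1 from cover(j,c), cover(c,f)
round 2: derive cover(j,j) via R1 from cover(j,c), cover(c,j)
round 3: derive cover(d,d) via R1 from cover(d,f), cover(f,d)
round 3: derive cover(f,b) via R1 from cover(f,d), cover(d,b)
round 3: derive cover(f,f) via R1 from cover(f,d), cover(d,f)
round 3: derive cover(h,h) via R1 from cover(h,d), cover(d,h)
round 3: derive cover(j,h) via R1 from cover(j,c), cover(c,h)

cover(j,f)  [via R1]
  cover(j,c)  [via R2]
    knows(j,g)  [fact]
    link(g,c)  [fact]
  cover(c,f)  [via R0]
    knows(c,f)  [fact]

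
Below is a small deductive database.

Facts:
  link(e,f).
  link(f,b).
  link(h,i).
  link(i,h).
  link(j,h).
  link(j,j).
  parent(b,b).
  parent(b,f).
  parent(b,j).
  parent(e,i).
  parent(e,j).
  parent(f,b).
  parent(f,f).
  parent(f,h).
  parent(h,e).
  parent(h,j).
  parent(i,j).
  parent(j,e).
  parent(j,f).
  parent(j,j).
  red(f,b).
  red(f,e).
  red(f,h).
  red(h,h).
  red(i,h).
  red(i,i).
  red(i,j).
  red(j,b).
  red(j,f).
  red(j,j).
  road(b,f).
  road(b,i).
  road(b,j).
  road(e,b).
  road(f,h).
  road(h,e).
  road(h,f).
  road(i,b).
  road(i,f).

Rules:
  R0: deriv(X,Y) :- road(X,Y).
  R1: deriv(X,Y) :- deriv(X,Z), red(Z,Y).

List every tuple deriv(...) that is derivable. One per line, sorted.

round 1: derive deriv(b,f) via R0 from road(b,f)
round 1: derive deriv(b,i) via R0 from road(b,i)
round 1: derive deriv(b,j) via R0 from road(b,j)
round 1: derive deriv(e,b) via R0 from road(e,b)
round 1: derive deriv(f,h) via R0 from road(f,h)
round 1: derive deriv(h,e) via R0 from road(h,e)
round 1: derive deriv(h,f) via R0 from road(h,f)
round 1: derive deriv(i,b) via R0 from road(i,b)
round 1: derive deriv(i,f) via R0 from road(i,f)
round 2: derive deriv(b,b) via R1 from deriv(b,f), red(f,b)
round 2: derive deriv(b,e) via R1 from deriv(b,f), red(f,e)
round 2: derive deriv(b,h) via R1 from deriv(b,f), red(f,h)
round 2: derive deriv(h,b) via R1 from deriv(h,f), red(f,b)
round 2: derive deriv(h,h) via R1 from deriv(h,f), red(f,h)
round 2: derive deriv(i,e) via R1 from deriv(i,f), red(f,e)
round 2: derive deriv(i,h) via R1 from deriv(i,f), red(f,h)

deriv(b,b)
deriv(b,e)
deriv(b,f)
deriv(b,h)
deriv(b,i)
deriv(b,j)
deriv(e,b)
deriv(f,h)
deriv(h,b)
deriv(h,e)
deriv(h,f)
deriv(h,h)
deriv(i,b)
deriv(i,e)
deriv(i,f)
deriv(i,h)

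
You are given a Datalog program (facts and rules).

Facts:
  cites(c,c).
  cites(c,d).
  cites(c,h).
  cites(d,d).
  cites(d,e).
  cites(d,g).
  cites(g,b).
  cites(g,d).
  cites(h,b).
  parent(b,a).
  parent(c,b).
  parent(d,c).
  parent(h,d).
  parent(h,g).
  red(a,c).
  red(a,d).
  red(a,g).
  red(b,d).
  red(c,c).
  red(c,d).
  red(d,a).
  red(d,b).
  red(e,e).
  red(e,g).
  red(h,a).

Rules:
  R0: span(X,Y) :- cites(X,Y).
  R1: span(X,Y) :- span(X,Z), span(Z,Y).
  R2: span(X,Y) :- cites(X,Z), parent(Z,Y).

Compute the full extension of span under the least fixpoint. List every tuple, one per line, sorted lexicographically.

span(c,a)
span(c,b)
span(c,c)
span(c,d)
span(c,e)
span(c,g)
span(c,h)
span(d,a)
span(d,b)
span(d,c)
span(d,d)
span(d,e)
span(d,g)
span(d,h)
span(g,a)
span(g,b)
span(g,c)
span(g,d)
span(g,e)
span(g,g)
span(g,h)
span(h,a)
span(h,b)

round 1: derive span(c,c) via R0 from cites(c,c)
round 1: derive span(c,d) via R0 from cites(c,d)
round 1: derive span(c,h) via R0 from cites(c,h)
round 1: derive span(d,d) via R0 from cites(d,d)
round 1: derive span(d,e) via R0 from cites(d,e)
round 1: derive span(d,g) via R0 from cites(d,g)
round 1: derive span(g,b) via R0 from cites(g,b)
round 1: derive span(g,d) via R0 from cites(g,d)
round 1: derive span(h,b) via R0 from cites(h,b)
round 1: derive span(c,b) via R2 from cites(c,c), parent(c,b)
round 1: derive span(c,g) via R2 from cites(c,h), parent(h,g)
round 1: derive span(d,c) via R2 from cites(d,d), parent(d,c)
round 1: derive span(g,a) via R2 from cites(g,b), parent(b,a)
round 1: derive span(g,c) via R2 from cites(g,d), parent(d,c)
round 1: derive span(h,a) via R2 from cites(h,b), parent(b,a)
round 2: derive span(c,a) via R1 from span(c,g), span(g,a)
round 2: derive span(c,e) via R1 from span(c,d), span(d,e)
round 2: derive span(d,a) via R1 from span(d,g), span(g,a)
round 2: derive span(d,b) via R1 from span(d,c), span(c,b)
round 2: derive span(d,h) via R1 from span(d,c), span(c,h)
round 2: derive span(g,e) via R1 from span(g,d), span(d,e)
round 2: derive span(g,g) via R1 from span(g,c), span(c,g)
round 2: derive span(g,h) via R1 from span(g,c), span(c,h)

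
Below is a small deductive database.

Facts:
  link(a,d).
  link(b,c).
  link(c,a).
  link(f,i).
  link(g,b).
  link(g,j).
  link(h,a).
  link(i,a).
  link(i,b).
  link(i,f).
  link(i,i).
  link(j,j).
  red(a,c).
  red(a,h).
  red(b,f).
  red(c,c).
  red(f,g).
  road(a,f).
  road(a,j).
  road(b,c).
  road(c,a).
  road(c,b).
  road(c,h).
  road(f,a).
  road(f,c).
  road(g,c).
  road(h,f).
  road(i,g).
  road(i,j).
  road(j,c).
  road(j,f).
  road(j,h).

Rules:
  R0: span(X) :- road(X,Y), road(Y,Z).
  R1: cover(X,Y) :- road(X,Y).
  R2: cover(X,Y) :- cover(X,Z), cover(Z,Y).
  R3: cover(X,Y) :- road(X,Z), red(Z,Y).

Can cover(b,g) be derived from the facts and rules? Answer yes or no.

round 1: derive cover(a,f) via R1 from road(a,f)
round 1: derive cover(a,j) via R1 from road(a,j)
round 1: derive cover(b,c) via R1 from road(b,c)
round 1: derive cover(c,a) via R1 from road(c,a)
round 1: derive cover(c,b) via R1 from road(c,b)
round 1: derive cover(c,h) via R1 from road(c,h)
round 1: derive cover(f,a) via R1 from road(f,a)
round 1: derive cover(f,c) via R1 from road(f,c)
round 1: derive cover(g,c) via R1 from road(g,c)
round 1: derive cover(h,f) via R1 from road(h,f)
round 1: derive cover(i,g) via R1 from road(i,g)
round 1: derive cover(i,j) via R1 from road(i,j)
round 1: derive cover(j,c) via R1 from road(j,c)
round 1: derive cover(j,f) via R1 from road(j,f)
round 1: derive cover(j,h) via R1 from road(j,h)
round 1: derive cover(a,g) via R3 from road(a,f), red(f,g)
round 1: derive cover(c,c) via R3 from road(c,a), red(a,c)
round 1: derive cover(c,f) via R3 from road(c,b), red(b,f)
round 1: derive cover(f,h) via R3 from road(f,a), red(a,h)
round 1: derive cover(h,g) via R3 from road(h,f), red(f,g)
round 1: derive cover(j,g) via R3 from road(j,f), red(f,g)
round 2: derive cover(a,a) via R2 from cover(a,f), cover(f,a)
round 2: derive cover(a,c) via R2 from cover(a,f), cover(f,c)
round 2: derive cover(a,h) via R2 from cover(a,f), cover(f,h)
round 2: derive cover(b,a) via R2 from cover(b,c), cover(c,a)
round 2: derive cover(b,b) via R2 from cover(b,c), cover(c,b)
round 2: derive cover(b,f) via R2 from cover(b,c), cover(c,f)
round 2: derive cover(b,h) via R2 from cover(b,c), cover(c,h)
round 2: derive cover(c,g) via R2 from cover(c,a), cover(a,g)
round 2: derive cover(c,j) via R2 from cover(c,a), cover(a,j)
round 2: derive cover(f,b) via R2 from cover(f,c), cover(c,b)
round 2: derive cover(f,f) via R2 from cover(f,a), cover(a,f)
round 2: derive cover(f,g) via R2 from cover(f,a), cover(a,g)
round 2: derive cover(f,j) via R2 from cover(f,a), cover(a,j)
round 2: derive cover(g,a) via R2 from cover(g,c), cover(c,a)
round 2: derive cover(g,b) via R2 from cover(g,c), cover(c,b)
round 2: derive cover(g,f) via R2 from cover(g,c), cover(c,f)
round 2: derive cover(g,h) via R2 from cover(g,c), cover(c,h)
round 2: derive cover(h,a) via R2 from cover(h,f), cover(f,a)
round 2: derive cover(h,c) via R2 from cover(h,f), cover(f,c)
round 2: derive cover(h,h) via R2 from cover(h,f), cover(f,h)
round 2: derive cover(i,c) via R2 from cover(i,g), cover(g,c)
round 2: derive cover(i,f) via R2 from cover(i,j), cover(j,f)
round 2: derive cover(i,h) via R2 from cover(i,j), cover(j,h)
round 2: derive cover(j,a) via R2 from cover(j,c), cover(c,a)
round 2: derive cover(j,b) via R2 from cover(j,c), cover(c,b)
round 3: derive cover(a,b) via R2 from cover(a,c), cover(c,b)
round 3: derive cover(b,g) via R2 from cover(b,a), cover(a,g)
round 3: derive cover(b,j) via R2 from cover(b,a), cover(a,j)
round 3: derive cover(g,g) via R2 from cover(g,a), cover(a,g)
round 3: derive cover(g,j) via R2 from cover(g,a), cover(a,j)
round 3: derive cover(h,b) via R2 from cover(h,c), cover(c,b)
round 3: derive cover(h,j) via R2 from cover(h,a), cover(a,j)
round 3: derive cover(i,a) via R2 from cover(i,c), cover(c,a)
round 3: derive cover(i,b) via R2 from cover(i,c), cover(c,b)
round 3: derive cover(j,j) via R2 from cover(j,a), cover(a,j)

yes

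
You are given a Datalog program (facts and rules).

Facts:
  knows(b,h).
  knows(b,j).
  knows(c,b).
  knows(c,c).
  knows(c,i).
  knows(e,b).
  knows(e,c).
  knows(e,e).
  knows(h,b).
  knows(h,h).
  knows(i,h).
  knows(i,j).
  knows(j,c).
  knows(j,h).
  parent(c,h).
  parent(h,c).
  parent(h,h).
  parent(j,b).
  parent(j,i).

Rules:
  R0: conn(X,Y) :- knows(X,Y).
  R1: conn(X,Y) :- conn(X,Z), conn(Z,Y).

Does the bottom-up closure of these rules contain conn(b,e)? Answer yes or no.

no

round 1: derive conn(b,h) via R0 from knows(b,h)
round 1: derive conn(b,j) via R0 from knows(b,j)
round 1: derive conn(c,b) via R0 from knows(c,b)
round 1: derive conn(c,c) via R0 from knows(c,c)
round 1: derive conn(c,i) via R0 from knows(c,i)
round 1: derive conn(e,b) via R0 from knows(e,b)
round 1: derive conn(e,c) via R0 from knows(e,c)
round 1: derive conn(e,e) via R0 from knows(e,e)
round 1: derive conn(h,b) via R0 from knows(h,b)
round 1: derive conn(h,h) via R0 from knows(h,h)
round 1: derive conn(i,h) via R0 from knows(i,h)
round 1: derive conn(i,j) via R0 from knows(i,j)
round 1: derive conn(j,c) via R0 from knows(j,c)
round 1: derive conn(j,h) via R0 from knows(j,h)
round 2: derive conn(b,b) via R1 from conn(b,h), conn(h,b)
round 2: derive conn(b,c) via R1 from conn(b,j), conn(j,c)
round 2: derive conn(c,h) via R1 from conn(c,b), conn(b,h)
round 2: derive conn(c,j) via R1 from conn(c,b), conn(b,j)
round 2: derive conn(e,h) via R1 from conn(e,b), conn(b,h)
round 2: derive conn(e,i) via R1 from conn(e,c), conn(c,i)
round 2: derive conn(e,j) via R1 from conn(e,b), conn(b,j)
round 2: derive conn(h,j) via R1 from conn(h,b), conn(b,j)
round 2: derive conn(i,b) via R1 from conn(i,h), conn(h,b)
round 2: derive conn(i,c) via R1 from conn(i,j), conn(j,c)
round 2: derive conn(j,b) via R1 from conn(j,c), conn(c,b)
round 2: derive conn(j,i) via R1 from conn(j,c), conn(c,i)
round 3: derive conn(b,i) via R1 from conn(b,c), conn(c,i)
round 3: derive conn(h,c) via R1 from conn(h,b), conn(b,c)
round 3: derive conn(h,i) via R1 from conn(h,j), conn(j,i)
round 3: derive conn(i,i) via R1 from conn(i,c), conn(c,i)
round 3: derive conn(j,j) via R1 from conn(j,b), conn(b,j)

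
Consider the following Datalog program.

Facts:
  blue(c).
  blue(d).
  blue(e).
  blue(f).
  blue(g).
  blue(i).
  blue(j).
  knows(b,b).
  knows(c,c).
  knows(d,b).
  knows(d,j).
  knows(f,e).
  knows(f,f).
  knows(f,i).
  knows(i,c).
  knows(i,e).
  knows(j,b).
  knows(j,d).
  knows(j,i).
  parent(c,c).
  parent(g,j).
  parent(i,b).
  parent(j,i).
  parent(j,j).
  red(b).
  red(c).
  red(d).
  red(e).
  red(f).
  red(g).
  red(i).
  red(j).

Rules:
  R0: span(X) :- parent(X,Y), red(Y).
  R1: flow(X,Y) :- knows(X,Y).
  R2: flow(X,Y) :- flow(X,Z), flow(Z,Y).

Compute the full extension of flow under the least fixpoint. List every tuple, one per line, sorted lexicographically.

flow(b,b)
flow(c,c)
flow(d,b)
flow(d,c)
flow(d,d)
flow(d,e)
flow(d,i)
flow(d,j)
flow(f,c)
flow(f,e)
flow(f,f)
flow(f,i)
flow(i,c)
flow(i,e)
flow(j,b)
flow(j,c)
flow(j,d)
flow(j,e)
flow(j,i)
flow(j,j)

round 1: derive flow(b,b) via R1 from knows(b,b)
round 1: derive flow(c,c) via R1 from knows(c,c)
round 1: derive flow(d,b) via R1 from knows(d,b)
round 1: derive flow(d,j) via R1 from knows(d,j)
round 1: derive flow(f,e) via R1 from knows(f,e)
round 1: derive flow(f,f) via R1 from knows(f,f)
round 1: derive flow(f,i) via R1 from knows(f,i)
round 1: derive flow(i,c) via R1 from knows(i,c)
round 1: derive flow(i,e) via R1 from knows(i,e)
round 1: derive flow(j,b) via R1 from knows(j,b)
round 1: derive flow(j,d) via R1 from knows(j,d)
round 1: derive flow(j,i) via R1 from knows(j,i)
round 2: derive flow(d,d) via R2 from flow(d,j), flow(j,d)
round 2: derive flow(d,i) via R2 from flow(d,j), flow(j,i)
round 2: derive flow(f,c) via R2 from flow(f,i), flow(i,c)
round 2: derive flow(j,c) via R2 from flow(j,i), flow(i,c)
round 2: derive flow(j,e) via R2 from flow(j,i), flow(i,e)
round 2: derive flow(j,j) via R2 from flow(j,d), flow(d,j)
round 3: derive flow(d,c) via R2 from flow(d,i), flow(i,c)
round 3: derive flow(d,e) via R2 from flow(d,i), flow(i,e)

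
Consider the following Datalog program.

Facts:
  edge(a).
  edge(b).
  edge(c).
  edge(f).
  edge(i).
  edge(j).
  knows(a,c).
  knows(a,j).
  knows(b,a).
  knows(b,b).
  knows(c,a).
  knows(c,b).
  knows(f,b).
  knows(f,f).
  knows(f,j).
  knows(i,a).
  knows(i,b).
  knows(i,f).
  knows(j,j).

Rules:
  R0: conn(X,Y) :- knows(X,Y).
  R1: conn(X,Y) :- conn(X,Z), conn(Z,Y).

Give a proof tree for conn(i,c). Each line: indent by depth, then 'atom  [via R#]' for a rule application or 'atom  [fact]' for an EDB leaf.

round 1: derive conn(a,c) via R0 from knows(a,c)
round 1: derive conn(a,j) via R0 from knows(a,j)
round 1: derive conn(b,a) via R0 from knows(b,a)
round 1: derive conn(b,b) via R0 from knows(b,b)
round 1: derive conn(c,a) via R0 from knows(c,a)
round 1: derive conn(c,b) via R0 from knows(c,b)
round 1: derive conn(f,b) via R0 from knows(f,b)
round 1: derive conn(f,f) via R0 from knows(f,f)
round 1: derive conn(f,j) via R0 from knows(f,j)
round 1: derive conn(i,a) via R0 from knows(i,a)
round 1: derive conn(i,b) via R0 from knows(i,b)
round 1: derive conn(i,f) via R0 from knows(i,f)
round 1: derive conn(j,j) via R0 from knows(j,j)
round 2: derive conn(a,a) via R1 from conn(a,c), conn(c,a)
round 2: derive conn(a,b) via R1 from conn(a,c), conn(c,b)
round 2: derive conn(b,c) via R1 from conn(b,a), conn(a,c)
round 2: derive conn(b,j) via R1 from conn(b,a), conn(a,j)
round 2: derive conn(c,c) via R1 from conn(c,a), conn(a,c)
round 2: derive conn(c,j) via R1 from conn(c,a), conn(a,j)
round 2: derive conn(f,a) via R1 from conn(f,b), conn(b,a)
round 2: derive conn(i,c) via R1 from conn(i,a), conn(a,c)
round 2: derive conn(i,j) via R1 from conn(i,a), conn(a,j)
round 3: derive conn(f,c) via R1 from conn(f,a), conn(a,c)

conn(i,c)  [via R1]
  conn(i,a)  [via R0]
    knows(i,a)  [fact]
  conn(a,c)  [via R0]
    knows(a,c)  [fact]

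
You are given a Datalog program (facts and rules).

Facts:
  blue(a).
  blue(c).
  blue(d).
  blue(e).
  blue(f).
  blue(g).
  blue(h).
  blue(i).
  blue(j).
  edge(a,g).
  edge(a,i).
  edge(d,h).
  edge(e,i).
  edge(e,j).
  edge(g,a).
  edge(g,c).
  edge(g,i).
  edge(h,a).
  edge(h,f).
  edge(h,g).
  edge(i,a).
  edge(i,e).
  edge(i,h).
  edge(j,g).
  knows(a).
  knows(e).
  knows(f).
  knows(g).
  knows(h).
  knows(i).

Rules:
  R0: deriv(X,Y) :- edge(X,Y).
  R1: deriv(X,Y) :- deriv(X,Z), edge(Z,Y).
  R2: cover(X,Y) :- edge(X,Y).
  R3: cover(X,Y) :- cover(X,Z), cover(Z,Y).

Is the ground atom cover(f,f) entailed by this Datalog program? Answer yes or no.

round 1: derive cover(a,g) via R2 from edge(a,g)
round 1: derive cover(a,i) via R2 from edge(a,i)
round 1: derive cover(d,h) via R2 from edge(d,h)
round 1: derive cover(e,i) via R2 from edge(e,i)
round 1: derive cover(e,j) via R2 from edge(e,j)
round 1: derive cover(g,a) via R2 from edge(g,a)
round 1: derive cover(g,c) via R2 from edge(g,c)
round 1: derive cover(g,i) via R2 from edge(g,i)
round 1: derive cover(h,a) via R2 from edge(h,a)
round 1: derive cover(h,f) via R2 from edge(h,f)
round 1: derive cover(h,g) via R2 from edge(h,g)
round 1: derive cover(i,a) via R2 from edge(i,a)
round 1: derive cover(i,e) via R2 from edge(i,e)
round 1: derive cover(i,h) via R2 from edge(i,h)
round 1: derive cover(j,g) via R2 from edge(j,g)
round 2: derive cover(a,a) via R3 from cover(a,g), cover(g,a)
round 2: derive cover(a,c) via R3 from cover(a,g), cover(g,c)
round 2: derive cover(a,e) via R3 from cover(a,i), cover(i,e)
round 2: derive cover(a,h) via R3 from cover(a,i), cover(i,h)
round 2: derive cover(d,a) via R3 from cover(d,h), cover(h,a)
round 2: derive cover(d,f) via R3 from cover(d,h), cover(h,f)
round 2: derive cover(d,g) via R3 from cover(d,h), cover(h,g)
round 2: derive cover(e,a) via R3 from cover(e,i), cover(i,a)
round 2: derive cover(e,e) via R3 from cover(e,i), cover(i,e)
round 2: derive cover(e,g) via R3 from cover(e,j), cover(j,g)
round 2: derive cover(e,h) via R3 from cover(e,i), cover(i,h)
round 2: derive cover(g,e) via R3 from cover(g,i), cover(i,e)
round 2: derive cover(g,g) via R3 from cover(g,a), cover(a,g)
round 2: derive cover(g,h) via R3 from cover(g,i), cover(i,h)
round 2: derive cover(h,c) via R3 from cover(h,g), cover(g,c)
round 2: derive cover(h,i) via R3 from cover(h,a), cover(a,i)
round 2: derive cover(i,f) via R3 from cover(i,h), cover(h,f)
round 2: derive cover(i,g) via R3 from cover(i,a), cover(a,g)
round 2: derive cover(i,i) via R3 from cover(i,a), cover(a,i)
round 2: derive cover(i,j) via R3 from cover(i,e), cover(e,j)
round 2: derive cover(j,a) via R3 from cover(j,g), cover(g,a)
round 2: derive cover(j,c) via R3 from cover(j,g), cover(g,c)
round 2: derive cover(j,i) via R3 from cover(j,g), cover(g,i)
round 3: derive cover(a,f) via R3 from cover(a,h), cover(h,f)
round 3: derive cover(a,j) via R3 from cover(a,e), cover(e,j)
round 3: derive cover(d,c) via R3 from cover(d,a), cover(a,c)
round 3: derive cover(d,e) via R3 from cover(d,a), cover(a,e)
round 3: derive cover(d,i) via R3 from cover(d,a), cover(a,i)
round 3: derive cover(e,c) via R3 from cover(e,a), cover(a,c)
round 3: derive cover(e,f) via R3 from cover(e,h), cover(h,f)
round 3: derive cover(g,f) via R3 from cover(g,h), cover(h,f)
round 3: derive cover(g,j) via R3 from cover(g,e), cover(e,j)
round 3: derive cover(h,e) via R3 from cover(h,a), cover(a,e)
round 3: derive cover(h,h) via R3 from cover(h,a), cover(a,h)
round 3: derive cover(h,j) via R3 from cover(h,i), cover(i,j)
round 3: derive cover(i,c) via R3 from cover(i,a), cover(a,c)
round 3: derive cover(j,e) via R3 from cover(j,a), cover(a,e)
round 3: derive cover(j,f) via R3 from cover(j,i), cover(i,f)
round 3: derive cover(j,h) via R3 from cover(j,a), cover(a,h)
round 3: derive cover(j,j) via R3 from cover(j,i), cover(i,j)
round 4: derive cover(d,j) via R3 from cover(d,a), cover(a,j)

no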